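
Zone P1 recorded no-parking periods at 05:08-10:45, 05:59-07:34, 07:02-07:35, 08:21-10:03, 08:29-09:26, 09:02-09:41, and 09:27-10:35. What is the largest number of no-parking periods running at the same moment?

At 09:02, 4 of the intervals are simultaneously active.
No point has more.

4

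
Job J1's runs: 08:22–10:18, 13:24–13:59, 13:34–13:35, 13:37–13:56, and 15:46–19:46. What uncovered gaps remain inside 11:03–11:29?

11:03–11:29

Covered (merged): 08:22–10:18, 13:24–13:59, 15:46–19:46.
Gaps within 11:03–11:29: 11:03–11:29.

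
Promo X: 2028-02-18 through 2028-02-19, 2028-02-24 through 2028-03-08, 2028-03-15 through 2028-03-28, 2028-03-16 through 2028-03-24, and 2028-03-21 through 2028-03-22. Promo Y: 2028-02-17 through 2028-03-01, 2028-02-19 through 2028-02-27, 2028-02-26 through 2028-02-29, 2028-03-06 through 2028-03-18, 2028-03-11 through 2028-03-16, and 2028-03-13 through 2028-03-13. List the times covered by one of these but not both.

A, merged: 2028-02-18 through 2028-02-19, 2028-02-24 through 2028-03-08, 2028-03-15 through 2028-03-28.
B, merged: 2028-02-17 through 2028-03-01, 2028-03-06 through 2028-03-18.
Only in the first: 2028-03-02 through 2028-03-05, 2028-03-19 through 2028-03-28.
Only in the second: 2028-02-17 through 2028-02-17, 2028-02-20 through 2028-02-23, 2028-03-09 through 2028-03-14.
Together these are the periods covered by exactly one.

2028-02-17 through 2028-02-17, 2028-02-20 through 2028-02-23, 2028-03-02 through 2028-03-05, 2028-03-09 through 2028-03-14, 2028-03-19 through 2028-03-28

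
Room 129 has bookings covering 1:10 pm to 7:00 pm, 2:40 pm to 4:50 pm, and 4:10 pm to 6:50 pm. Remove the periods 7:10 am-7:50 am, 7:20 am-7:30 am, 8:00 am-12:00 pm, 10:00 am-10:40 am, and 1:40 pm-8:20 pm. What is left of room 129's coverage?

Merge the first list: 1:10 pm–7:00 pm.
Merge the second list: 7:10 am–7:50 am, 8:00 am–12:00 pm, 1:40 pm–8:20 pm.
1:10 pm–7:00 pm minus B → 1:10 pm–1:40 pm.

1:10 pm–1:40 pm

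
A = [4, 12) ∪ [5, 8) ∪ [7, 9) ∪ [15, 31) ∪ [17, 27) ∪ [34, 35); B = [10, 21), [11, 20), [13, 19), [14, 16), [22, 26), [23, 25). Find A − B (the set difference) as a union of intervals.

First set merges to [4, 12), [15, 31), [34, 35).
Second set merges to [10, 21), [22, 26).
[4, 12) \ B = [4, 10).
[15, 31) \ B = [21, 22), [26, 31).
[34, 35): nothing removed.

[4, 10) ∪ [21, 22) ∪ [26, 31) ∪ [34, 35)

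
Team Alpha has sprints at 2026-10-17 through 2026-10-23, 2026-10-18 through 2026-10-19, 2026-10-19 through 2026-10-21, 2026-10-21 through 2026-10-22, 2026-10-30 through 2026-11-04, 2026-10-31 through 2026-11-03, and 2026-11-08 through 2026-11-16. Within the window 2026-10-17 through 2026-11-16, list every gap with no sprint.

2026-10-24 through 2026-10-29, 2026-11-05 through 2026-11-07

Covered (merged): 2026-10-17 through 2026-10-23, 2026-10-30 through 2026-11-04, 2026-11-08 through 2026-11-16.
Gaps within 2026-10-17 through 2026-11-16: 2026-10-24 through 2026-10-29, 2026-11-05 through 2026-11-07.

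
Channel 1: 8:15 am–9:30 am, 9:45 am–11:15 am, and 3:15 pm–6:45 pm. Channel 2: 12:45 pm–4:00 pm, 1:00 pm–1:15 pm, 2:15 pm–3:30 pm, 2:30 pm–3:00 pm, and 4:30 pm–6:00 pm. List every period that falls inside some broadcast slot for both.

3:15 pm-4:00 pm, 4:30 pm-6:00 pm

B, merged: 12:45 pm-4:00 pm, 4:30 pm-6:00 pm.
8:15 am-9:30 am: no overlap with the second set.
9:45 am-11:15 am: no overlap with the second set.
3:15 pm-6:45 pm meets the second set on 3:15 pm-4:00 pm, 4:30 pm-6:00 pm.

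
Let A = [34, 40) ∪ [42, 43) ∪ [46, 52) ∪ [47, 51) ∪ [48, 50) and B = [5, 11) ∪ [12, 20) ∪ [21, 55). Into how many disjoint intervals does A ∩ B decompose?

Merge the first list: [34, 40), [42, 43), [46, 52).
A ∩ B = [34, 40), [42, 43), [46, 52).
That is 3 disjoint pieces.

3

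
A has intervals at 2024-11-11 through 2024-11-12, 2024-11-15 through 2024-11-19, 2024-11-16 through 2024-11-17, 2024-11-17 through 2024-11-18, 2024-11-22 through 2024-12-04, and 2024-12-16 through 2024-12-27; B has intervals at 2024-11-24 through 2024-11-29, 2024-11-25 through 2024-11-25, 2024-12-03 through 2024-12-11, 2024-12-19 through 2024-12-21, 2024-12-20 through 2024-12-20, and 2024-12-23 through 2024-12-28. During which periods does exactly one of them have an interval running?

2024-11-11 through 2024-11-12, 2024-11-15 through 2024-11-19, 2024-11-22 through 2024-11-23, 2024-11-30 through 2024-12-02, 2024-12-05 through 2024-12-11, 2024-12-16 through 2024-12-18, 2024-12-22 through 2024-12-22, 2024-12-28 through 2024-12-28

Merge the first list: 2024-11-11 through 2024-11-12, 2024-11-15 through 2024-11-19, 2024-11-22 through 2024-12-04, 2024-12-16 through 2024-12-27.
Merge the second list: 2024-11-24 through 2024-11-29, 2024-12-03 through 2024-12-11, 2024-12-19 through 2024-12-21, 2024-12-23 through 2024-12-28.
A but not B: 2024-11-11 through 2024-11-12, 2024-11-15 through 2024-11-19, 2024-11-22 through 2024-11-23, 2024-11-30 through 2024-12-02, 2024-12-16 through 2024-12-18, 2024-12-22 through 2024-12-22.
B but not A: 2024-12-05 through 2024-12-11, 2024-12-28 through 2024-12-28.
Combining gives A △ B.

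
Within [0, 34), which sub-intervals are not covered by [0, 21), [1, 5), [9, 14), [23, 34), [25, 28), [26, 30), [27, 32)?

The merged coverage is [0, 21), [23, 34).
Uncovered inside [0, 34): [21, 23).

[21, 23)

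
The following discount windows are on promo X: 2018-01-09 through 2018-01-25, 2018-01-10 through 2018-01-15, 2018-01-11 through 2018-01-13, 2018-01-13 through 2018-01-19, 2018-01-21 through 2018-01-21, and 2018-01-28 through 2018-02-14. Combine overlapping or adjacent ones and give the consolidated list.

2018-01-09 through 2018-01-25, 2018-01-28 through 2018-02-14

2018-01-10 through 2018-01-15 overlaps/touches 2018-01-09 through 2018-01-25 → extend to 2018-01-09 through 2018-01-25.
2018-01-11 through 2018-01-13 overlaps/touches 2018-01-09 through 2018-01-25 → extend to 2018-01-09 through 2018-01-25.
2018-01-13 through 2018-01-19 overlaps/touches 2018-01-09 through 2018-01-25 → extend to 2018-01-09 through 2018-01-25.
2018-01-21 through 2018-01-21 overlaps/touches 2018-01-09 through 2018-01-25 → extend to 2018-01-09 through 2018-01-25.
2018-01-28 through 2018-02-14 is disjoint → start new block.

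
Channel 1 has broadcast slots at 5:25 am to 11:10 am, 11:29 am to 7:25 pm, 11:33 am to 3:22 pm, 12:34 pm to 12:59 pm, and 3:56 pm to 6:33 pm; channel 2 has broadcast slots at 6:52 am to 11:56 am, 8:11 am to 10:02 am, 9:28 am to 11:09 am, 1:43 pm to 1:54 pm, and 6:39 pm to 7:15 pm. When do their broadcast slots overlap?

Merge the first list: 5:25 am–11:10 am, 11:29 am–7:25 pm.
Merge the second list: 6:52 am–11:56 am, 1:43 pm–1:54 pm, 6:39 pm–7:15 pm.
5:25 am–11:10 am overlaps B on 6:52 am–11:10 am.
11:29 am–7:25 pm overlaps B on 11:29 am–11:56 am, 1:43 pm–1:54 pm, 6:39 pm–7:15 pm.

6:52 am–11:10 am, 11:29 am–11:56 am, 1:43 pm–1:54 pm, 6:39 pm–7:15 pm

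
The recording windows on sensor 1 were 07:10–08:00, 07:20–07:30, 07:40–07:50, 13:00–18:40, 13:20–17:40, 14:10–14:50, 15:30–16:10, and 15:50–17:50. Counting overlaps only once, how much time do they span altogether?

Merged: 07:10-08:00, 13:00-18:40.
Lengths: 50 min + 5 h 40 min = 6 h 30 min.

6 h 30 min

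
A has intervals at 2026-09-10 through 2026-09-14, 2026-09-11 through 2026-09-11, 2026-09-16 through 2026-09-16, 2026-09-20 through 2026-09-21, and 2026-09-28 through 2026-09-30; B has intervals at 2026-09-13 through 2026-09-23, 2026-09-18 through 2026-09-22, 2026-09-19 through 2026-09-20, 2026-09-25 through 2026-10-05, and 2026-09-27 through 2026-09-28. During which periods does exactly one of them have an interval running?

First set merges to 2026-09-10 through 2026-09-14, 2026-09-16 through 2026-09-16, 2026-09-20 through 2026-09-21, 2026-09-28 through 2026-09-30.
Second set merges to 2026-09-13 through 2026-09-23, 2026-09-25 through 2026-10-05.
A but not B: 2026-09-10 through 2026-09-12.
B but not A: 2026-09-15 through 2026-09-15, 2026-09-17 through 2026-09-19, 2026-09-22 through 2026-09-23, 2026-09-25 through 2026-09-27, 2026-10-01 through 2026-10-05.
Combining gives A △ B.

2026-09-10 through 2026-09-12, 2026-09-15 through 2026-09-15, 2026-09-17 through 2026-09-19, 2026-09-22 through 2026-09-23, 2026-09-25 through 2026-09-27, 2026-10-01 through 2026-10-05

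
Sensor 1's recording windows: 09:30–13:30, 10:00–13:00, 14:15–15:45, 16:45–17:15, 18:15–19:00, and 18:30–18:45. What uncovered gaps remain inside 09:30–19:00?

After merging, the occupied span is 09:30–13:30, 14:15–15:45, 16:45–17:15, 18:15–19:00.
Complement within 09:30–19:00: 13:30–14:15, 15:45–16:45, 17:15–18:15.

13:30–14:15, 15:45–16:45, 17:15–18:15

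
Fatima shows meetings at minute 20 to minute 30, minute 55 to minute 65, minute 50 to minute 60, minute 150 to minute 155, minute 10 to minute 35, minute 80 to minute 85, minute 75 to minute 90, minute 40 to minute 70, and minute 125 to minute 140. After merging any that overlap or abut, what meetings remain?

Sort by start: minute 10 to minute 35, minute 20 to minute 30, minute 40 to minute 70, minute 50 to minute 60, minute 55 to minute 65, minute 75 to minute 90, minute 80 to minute 85, minute 125 to minute 140, minute 150 to minute 155.
minute 20 to minute 30 overlaps/touches minute 10 to minute 35 → extend to minute 10 to minute 35.
minute 40 to minute 70 is disjoint → start new block.
minute 50 to minute 60 overlaps/touches minute 40 to minute 70 → extend to minute 40 to minute 70.
minute 55 to minute 65 overlaps/touches minute 40 to minute 70 → extend to minute 40 to minute 70.
minute 75 to minute 90 is disjoint → start new block.
minute 80 to minute 85 overlaps/touches minute 75 to minute 90 → extend to minute 75 to minute 90.
minute 125 to minute 140 is disjoint → start new block.
minute 150 to minute 155 is disjoint → start new block.

minute 10 to minute 35, minute 40 to minute 70, minute 75 to minute 90, minute 125 to minute 140, minute 150 to minute 155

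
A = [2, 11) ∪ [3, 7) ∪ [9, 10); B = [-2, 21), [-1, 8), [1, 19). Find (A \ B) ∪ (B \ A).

A, merged: [2, 11).
B, merged: [-2, 21).
A \ B = none.
B \ A = [-2, 2), [11, 21).
Union of the two gives the symmetric difference.

[-2, 2) ∪ [11, 21)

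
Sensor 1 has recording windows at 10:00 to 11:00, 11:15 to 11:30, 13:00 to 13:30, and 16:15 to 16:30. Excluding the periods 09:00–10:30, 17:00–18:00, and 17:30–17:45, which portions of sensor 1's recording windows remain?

10:30–11:00, 11:15–11:30, 13:00–13:30, 16:15–16:30

Second set merges to 09:00–10:30, 17:00–18:00.
10:00–11:00 with B removed leaves 10:30–11:00.
11:15–11:30 is untouched.
13:00–13:30 is untouched.
16:15–16:30 is untouched.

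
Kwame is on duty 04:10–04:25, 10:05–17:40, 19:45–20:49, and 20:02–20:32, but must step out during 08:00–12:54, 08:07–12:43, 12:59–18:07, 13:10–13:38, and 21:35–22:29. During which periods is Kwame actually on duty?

First set merges to 04:10–04:25, 10:05–17:40, 19:45–20:49.
Second set merges to 08:00–12:54, 12:59–18:07, 21:35–22:29.
04:10–04:25: no B overlap → unchanged.
10:05–17:40 minus B → 12:54–12:59.
19:45–20:49: no B overlap → unchanged.

04:10–04:25, 12:54–12:59, 19:45–20:49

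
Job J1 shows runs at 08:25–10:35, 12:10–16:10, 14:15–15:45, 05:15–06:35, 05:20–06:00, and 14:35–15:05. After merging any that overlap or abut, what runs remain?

05:15-06:35, 08:25-10:35, 12:10-16:10

Sort by start: 05:15-06:35, 05:20-06:00, 08:25-10:35, 12:10-16:10, 14:15-15:45, 14:35-15:05.
05:20-06:00 overlaps/touches 05:15-06:35 → extend to 05:15-06:35.
08:25-10:35 is disjoint → start new block.
12:10-16:10 is disjoint → start new block.
14:15-15:45 overlaps/touches 12:10-16:10 → extend to 12:10-16:10.
14:35-15:05 overlaps/touches 12:10-16:10 → extend to 12:10-16:10.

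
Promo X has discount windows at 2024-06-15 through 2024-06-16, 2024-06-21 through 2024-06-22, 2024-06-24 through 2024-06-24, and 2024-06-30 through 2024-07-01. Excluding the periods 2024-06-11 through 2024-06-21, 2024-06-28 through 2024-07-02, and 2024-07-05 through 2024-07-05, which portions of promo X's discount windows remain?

2024-06-22 through 2024-06-22, 2024-06-24 through 2024-06-24

2024-06-15 through 2024-06-16: entirely removed.
2024-06-21 through 2024-06-22 \ B = 2024-06-22 through 2024-06-22.
2024-06-24 through 2024-06-24: nothing removed.
2024-06-30 through 2024-07-01: entirely removed.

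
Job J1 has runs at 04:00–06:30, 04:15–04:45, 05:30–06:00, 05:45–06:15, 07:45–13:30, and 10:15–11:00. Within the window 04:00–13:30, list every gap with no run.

The merged coverage is 04:00-06:30, 07:45-13:30.
Complement within 04:00-13:30: 06:30-07:45.

06:30-07:45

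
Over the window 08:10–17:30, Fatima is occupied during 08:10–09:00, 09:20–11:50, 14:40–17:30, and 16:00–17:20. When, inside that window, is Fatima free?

Covered (merged): 08:10–09:00, 09:20–11:50, 14:40–17:30.
Complement within 08:10–17:30: 09:00–09:20, 11:50–14:40.

09:00–09:20, 11:50–14:40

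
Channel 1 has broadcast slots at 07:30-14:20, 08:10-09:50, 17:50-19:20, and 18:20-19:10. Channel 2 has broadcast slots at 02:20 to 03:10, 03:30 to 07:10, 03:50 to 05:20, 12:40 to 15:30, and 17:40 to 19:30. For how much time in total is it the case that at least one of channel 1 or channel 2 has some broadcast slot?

First set merges to 07:30–14:20, 17:50–19:20.
Second set merges to 02:20–03:10, 03:30–07:10, 12:40–15:30, 17:40–19:30.
A ∪ B = 02:20–03:10, 03:30–07:10, 07:30–15:30, 17:40–19:30.
Total: 50 min + 3 h 40 min + 8 h + 1 h 50 min = 14 h 20 min.

14 h 20 min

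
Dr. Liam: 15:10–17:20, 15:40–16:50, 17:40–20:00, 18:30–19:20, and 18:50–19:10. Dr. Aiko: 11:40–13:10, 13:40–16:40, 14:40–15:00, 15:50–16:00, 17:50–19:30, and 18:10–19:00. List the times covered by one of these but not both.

11:40-13:10, 13:40-15:10, 16:40-17:20, 17:40-17:50, 19:30-20:00

A, merged: 15:10-17:20, 17:40-20:00.
B, merged: 11:40-13:10, 13:40-16:40, 17:50-19:30.
Only in the first: 16:40-17:20, 17:40-17:50, 19:30-20:00.
Only in the second: 11:40-13:10, 13:40-15:10.
Together these are the periods covered by exactly one.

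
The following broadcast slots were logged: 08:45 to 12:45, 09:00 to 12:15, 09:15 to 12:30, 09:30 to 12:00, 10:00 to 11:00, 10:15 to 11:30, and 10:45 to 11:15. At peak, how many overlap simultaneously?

Walk the sorted start/end points keeping a running depth.
The depth first hits 7 at 10:45.

7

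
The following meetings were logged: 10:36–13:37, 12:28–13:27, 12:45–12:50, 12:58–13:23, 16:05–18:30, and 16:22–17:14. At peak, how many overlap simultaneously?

At 12:45, 3 of the intervals are simultaneously active.
No point has more.

3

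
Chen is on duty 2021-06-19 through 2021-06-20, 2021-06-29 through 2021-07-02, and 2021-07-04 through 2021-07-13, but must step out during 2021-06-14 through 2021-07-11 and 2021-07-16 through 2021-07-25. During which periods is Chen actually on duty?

2021-06-19 through 2021-06-20: entirely removed.
2021-06-29 through 2021-07-02: entirely removed.
2021-07-04 through 2021-07-13 \ B = 2021-07-12 through 2021-07-13.

2021-07-12 through 2021-07-13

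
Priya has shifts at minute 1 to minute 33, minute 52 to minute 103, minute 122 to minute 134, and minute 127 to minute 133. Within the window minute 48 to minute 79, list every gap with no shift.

The merged coverage is minute 1 to minute 33, minute 52 to minute 103, minute 122 to minute 134.
Complement within minute 48 to minute 79: minute 48 to minute 52.

minute 48 to minute 52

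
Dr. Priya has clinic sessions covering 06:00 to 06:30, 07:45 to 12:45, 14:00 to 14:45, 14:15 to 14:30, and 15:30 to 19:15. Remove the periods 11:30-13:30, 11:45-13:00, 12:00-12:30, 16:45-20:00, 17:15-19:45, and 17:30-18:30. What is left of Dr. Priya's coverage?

06:00-06:30, 07:45-11:30, 14:00-14:45, 15:30-16:45

First set merges to 06:00-06:30, 07:45-12:45, 14:00-14:45, 15:30-19:15.
Second set merges to 11:30-13:30, 16:45-20:00.
06:00-06:30 is untouched.
07:45-12:45 with B removed leaves 07:45-11:30.
14:00-14:45 is untouched.
15:30-19:15 with B removed leaves 15:30-16:45.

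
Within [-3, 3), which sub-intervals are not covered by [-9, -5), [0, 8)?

The merged coverage is [-9, -5), [0, 8).
Complement within [-3, 3): [-3, 0).

[-3, 0)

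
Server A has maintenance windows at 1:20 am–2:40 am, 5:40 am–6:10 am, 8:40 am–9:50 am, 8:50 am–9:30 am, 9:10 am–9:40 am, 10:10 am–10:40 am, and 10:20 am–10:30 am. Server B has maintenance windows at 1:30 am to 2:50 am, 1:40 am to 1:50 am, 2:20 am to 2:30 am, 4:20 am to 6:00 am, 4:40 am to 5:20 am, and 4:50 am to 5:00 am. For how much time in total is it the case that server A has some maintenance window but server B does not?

2 h

First set merges to 1:20 am–2:40 am, 5:40 am–6:10 am, 8:40 am–9:50 am, 10:10 am–10:40 am.
Second set merges to 1:30 am–2:50 am, 4:20 am–6:00 am.
A \ B = 1:20 am–1:30 am, 6:00 am–6:10 am, 8:40 am–9:50 am, 10:10 am–10:40 am.
Total: 10 min + 10 min + 1 h 10 min + 30 min = 2 h.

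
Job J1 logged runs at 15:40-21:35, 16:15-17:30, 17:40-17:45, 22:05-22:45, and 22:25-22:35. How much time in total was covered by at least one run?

Merged: 15:40–21:35, 22:05–22:45.
Lengths: 5 h 55 min + 40 min = 6 h 35 min.

6 h 35 min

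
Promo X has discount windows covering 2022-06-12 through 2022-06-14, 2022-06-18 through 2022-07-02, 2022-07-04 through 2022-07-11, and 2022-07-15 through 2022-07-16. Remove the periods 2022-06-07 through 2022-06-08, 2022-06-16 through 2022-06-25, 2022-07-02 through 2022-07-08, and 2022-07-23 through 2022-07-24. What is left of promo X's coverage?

2022-06-12 through 2022-06-14 is untouched.
2022-06-18 through 2022-07-02 with B removed leaves 2022-06-26 through 2022-07-01.
2022-07-04 through 2022-07-11 with B removed leaves 2022-07-09 through 2022-07-11.
2022-07-15 through 2022-07-16 is untouched.

2022-06-12 through 2022-06-14, 2022-06-26 through 2022-07-01, 2022-07-09 through 2022-07-11, 2022-07-15 through 2022-07-16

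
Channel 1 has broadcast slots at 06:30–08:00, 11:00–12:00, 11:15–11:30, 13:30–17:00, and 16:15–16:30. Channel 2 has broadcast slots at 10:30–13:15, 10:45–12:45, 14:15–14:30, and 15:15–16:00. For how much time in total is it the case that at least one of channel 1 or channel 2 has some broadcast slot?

A, merged: 06:30–08:00, 11:00–12:00, 13:30–17:00.
B, merged: 10:30–13:15, 14:15–14:30, 15:15–16:00.
A ∪ B = 06:30–08:00, 10:30–13:15, 13:30–17:00.
Total: 1 h 30 min + 2 h 45 min + 3 h 30 min = 7 h 45 min.

7 h 45 min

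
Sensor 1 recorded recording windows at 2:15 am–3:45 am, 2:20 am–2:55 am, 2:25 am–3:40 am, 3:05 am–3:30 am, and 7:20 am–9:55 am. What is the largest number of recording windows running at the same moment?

Sweep endpoints in order; track running count of active intervals.
Peak of 3 reached at 2:25 am.

3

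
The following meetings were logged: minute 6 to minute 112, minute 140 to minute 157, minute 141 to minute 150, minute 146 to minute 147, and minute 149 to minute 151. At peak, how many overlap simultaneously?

Sweep endpoints in order; track running count of active intervals.
Peak of 3 reached at minute 146.

3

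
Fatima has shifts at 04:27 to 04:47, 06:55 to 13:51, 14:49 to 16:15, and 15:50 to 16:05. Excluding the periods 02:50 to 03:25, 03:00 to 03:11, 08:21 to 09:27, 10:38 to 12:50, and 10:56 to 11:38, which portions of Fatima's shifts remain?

Merge the first list: 04:27-04:47, 06:55-13:51, 14:49-16:15.
Merge the second list: 02:50-03:25, 08:21-09:27, 10:38-12:50.
04:27-04:47 is untouched.
06:55-13:51 with B removed leaves 06:55-08:21, 09:27-10:38, 12:50-13:51.
14:49-16:15 is untouched.

04:27-04:47, 06:55-08:21, 09:27-10:38, 12:50-13:51, 14:49-16:15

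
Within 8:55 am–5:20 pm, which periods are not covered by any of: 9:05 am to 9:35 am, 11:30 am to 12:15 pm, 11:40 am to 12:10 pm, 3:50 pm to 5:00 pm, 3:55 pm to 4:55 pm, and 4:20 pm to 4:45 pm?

8:55 am–9:05 am, 9:35 am–11:30 am, 12:15 pm–3:50 pm, 5:00 pm–5:20 pm

Covered (merged): 9:05 am–9:35 am, 11:30 am–12:15 pm, 3:50 pm–5:00 pm.
Uncovered inside 8:55 am–5:20 pm: 8:55 am–9:05 am, 9:35 am–11:30 am, 12:15 pm–3:50 pm, 5:00 pm–5:20 pm.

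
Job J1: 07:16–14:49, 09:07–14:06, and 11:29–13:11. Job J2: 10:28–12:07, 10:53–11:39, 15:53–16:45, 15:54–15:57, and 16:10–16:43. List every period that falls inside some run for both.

A, merged: 07:16-14:49.
B, merged: 10:28-12:07, 15:53-16:45.
07:16-14:49 ∩ B → 10:28-12:07.

10:28-12:07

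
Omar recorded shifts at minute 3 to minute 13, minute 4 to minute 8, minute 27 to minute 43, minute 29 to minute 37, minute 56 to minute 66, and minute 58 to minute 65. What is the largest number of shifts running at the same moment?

2

Sweep endpoints in order; track running count of active intervals.
Peak of 2 reached at minute 4.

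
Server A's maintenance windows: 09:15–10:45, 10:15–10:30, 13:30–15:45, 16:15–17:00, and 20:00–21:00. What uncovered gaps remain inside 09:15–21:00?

After merging, the occupied span is 09:15-10:45, 13:30-15:45, 16:15-17:00, 20:00-21:00.
Gaps within 09:15-21:00: 10:45-13:30, 15:45-16:15, 17:00-20:00.

10:45-13:30, 15:45-16:15, 17:00-20:00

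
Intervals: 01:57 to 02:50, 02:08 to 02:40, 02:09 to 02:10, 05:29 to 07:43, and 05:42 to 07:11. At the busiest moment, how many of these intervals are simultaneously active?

At 02:09, 3 of the intervals are simultaneously active.
No point has more.

3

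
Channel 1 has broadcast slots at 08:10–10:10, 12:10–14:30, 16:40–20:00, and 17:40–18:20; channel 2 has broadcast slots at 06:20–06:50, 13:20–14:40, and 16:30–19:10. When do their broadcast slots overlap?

13:20–14:30, 16:40–19:10

Merge the first list: 08:10–10:10, 12:10–14:30, 16:40–20:00.
08:10–10:10 falls entirely outside B.
12:10–14:30 overlaps B on 13:20–14:30.
16:40–20:00 overlaps B on 16:40–19:10.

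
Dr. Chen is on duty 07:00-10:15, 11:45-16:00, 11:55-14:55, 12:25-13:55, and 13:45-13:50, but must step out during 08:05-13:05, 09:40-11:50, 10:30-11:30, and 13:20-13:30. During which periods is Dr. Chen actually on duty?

A, merged: 07:00-10:15, 11:45-16:00.
B, merged: 08:05-13:05, 13:20-13:30.
07:00-10:15 \ B = 07:00-08:05.
11:45-16:00 \ B = 13:05-13:20, 13:30-16:00.

07:00-08:05, 13:05-13:20, 13:30-16:00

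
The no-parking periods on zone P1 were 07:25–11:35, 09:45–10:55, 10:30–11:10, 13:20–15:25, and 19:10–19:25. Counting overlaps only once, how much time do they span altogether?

Merged: 07:25-11:35, 13:20-15:25, 19:10-19:25.
Lengths: 4 h 10 min + 2 h 5 min + 15 min = 6 h 30 min.

6 h 30 min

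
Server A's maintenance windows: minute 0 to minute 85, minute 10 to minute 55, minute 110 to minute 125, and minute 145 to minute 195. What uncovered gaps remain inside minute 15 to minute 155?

minute 85 to minute 110, minute 125 to minute 145

The merged coverage is minute 0 to minute 85, minute 110 to minute 125, minute 145 to minute 195.
Uncovered inside minute 15 to minute 155: minute 85 to minute 110, minute 125 to minute 145.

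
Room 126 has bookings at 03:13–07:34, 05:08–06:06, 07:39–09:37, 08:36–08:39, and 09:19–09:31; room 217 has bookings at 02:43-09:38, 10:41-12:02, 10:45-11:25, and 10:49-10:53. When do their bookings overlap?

03:13–07:34, 07:39–09:37

A, merged: 03:13–07:34, 07:39–09:37.
B, merged: 02:43–09:38, 10:41–12:02.
03:13–07:34 meets the second set on 03:13–07:34.
07:39–09:37 meets the second set on 07:39–09:37.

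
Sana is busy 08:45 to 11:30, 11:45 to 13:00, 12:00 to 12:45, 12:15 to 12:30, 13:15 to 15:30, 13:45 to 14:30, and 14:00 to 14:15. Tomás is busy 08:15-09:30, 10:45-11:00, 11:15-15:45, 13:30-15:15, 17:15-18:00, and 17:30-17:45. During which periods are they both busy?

First set merges to 08:45–11:30, 11:45–13:00, 13:15–15:30.
Second set merges to 08:15–09:30, 10:45–11:00, 11:15–15:45, 17:15–18:00.
08:45–11:30 overlaps B on 08:45–09:30, 10:45–11:00, 11:15–11:30.
11:45–13:00 overlaps B on 11:45–13:00.
13:15–15:30 overlaps B on 13:15–15:30.

08:45–09:30, 10:45–11:00, 11:15–11:30, 11:45–13:00, 13:15–15:30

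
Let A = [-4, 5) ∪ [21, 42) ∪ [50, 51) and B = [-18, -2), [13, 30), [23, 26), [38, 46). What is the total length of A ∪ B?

Merge the second list: [-18, -2), [13, 30), [38, 46).
A ∪ B = [-18, 5), [13, 46), [50, 51).
Total: 23 + 33 + 1 = 57.

57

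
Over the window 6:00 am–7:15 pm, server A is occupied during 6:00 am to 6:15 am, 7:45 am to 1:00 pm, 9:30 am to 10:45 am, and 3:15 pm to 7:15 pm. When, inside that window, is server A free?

Covered (merged): 6:00 am–6:15 am, 7:45 am–1:00 pm, 3:15 pm–7:15 pm.
Uncovered inside 6:00 am–7:15 pm: 6:15 am–7:45 am, 1:00 pm–3:15 pm.

6:15 am–7:45 am, 1:00 pm–3:15 pm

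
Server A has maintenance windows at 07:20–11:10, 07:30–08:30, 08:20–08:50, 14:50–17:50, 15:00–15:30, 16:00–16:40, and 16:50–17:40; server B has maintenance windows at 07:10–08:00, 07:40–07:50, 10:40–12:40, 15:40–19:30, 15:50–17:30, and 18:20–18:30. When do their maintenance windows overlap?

First set merges to 07:20–11:10, 14:50–17:50.
Second set merges to 07:10–08:00, 10:40–12:40, 15:40–19:30.
07:20–11:10 ∩ B → 07:20–08:00, 10:40–11:10.
14:50–17:50 ∩ B → 15:40–17:50.

07:20–08:00, 10:40–11:10, 15:40–17:50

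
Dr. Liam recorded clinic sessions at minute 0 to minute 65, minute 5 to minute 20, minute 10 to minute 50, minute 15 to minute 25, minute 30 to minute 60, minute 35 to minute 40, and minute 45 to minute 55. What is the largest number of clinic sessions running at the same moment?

4

Sweep endpoints in order; track running count of active intervals.
Peak of 4 reached at minute 15.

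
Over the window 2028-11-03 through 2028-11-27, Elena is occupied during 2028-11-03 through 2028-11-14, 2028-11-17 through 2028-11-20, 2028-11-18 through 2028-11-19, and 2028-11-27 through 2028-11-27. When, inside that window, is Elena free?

The merged coverage is 2028-11-03 through 2028-11-14, 2028-11-17 through 2028-11-20, 2028-11-27 through 2028-11-27.
Gaps within 2028-11-03 through 2028-11-27: 2028-11-15 through 2028-11-16, 2028-11-21 through 2028-11-26.

2028-11-15 through 2028-11-16, 2028-11-21 through 2028-11-26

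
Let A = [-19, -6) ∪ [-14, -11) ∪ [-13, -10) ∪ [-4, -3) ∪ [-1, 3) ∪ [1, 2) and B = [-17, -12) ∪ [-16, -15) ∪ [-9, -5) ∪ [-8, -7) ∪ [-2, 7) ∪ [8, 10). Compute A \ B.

[-19, -17) ∪ [-12, -9) ∪ [-4, -3)

A, merged: [-19, -6), [-4, -3), [-1, 3).
B, merged: [-17, -12), [-9, -5), [-2, 7), [8, 10).
[-19, -6) minus B → [-19, -17), [-12, -9).
[-4, -3): no B overlap → unchanged.
[-1, 3): fully covered by B → removed.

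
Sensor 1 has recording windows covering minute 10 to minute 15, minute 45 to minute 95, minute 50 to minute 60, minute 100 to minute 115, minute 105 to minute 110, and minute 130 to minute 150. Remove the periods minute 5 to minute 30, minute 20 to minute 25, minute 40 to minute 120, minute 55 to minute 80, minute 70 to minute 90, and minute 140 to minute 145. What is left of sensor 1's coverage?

minute 130 to minute 140, minute 145 to minute 150

Merge the first list: minute 10 to minute 15, minute 45 to minute 95, minute 100 to minute 115, minute 130 to minute 150.
Merge the second list: minute 5 to minute 30, minute 40 to minute 120, minute 140 to minute 145.
minute 10 to minute 15: entirely removed.
minute 45 to minute 95: entirely removed.
minute 100 to minute 115: entirely removed.
minute 130 to minute 150 \ B = minute 130 to minute 140, minute 145 to minute 150.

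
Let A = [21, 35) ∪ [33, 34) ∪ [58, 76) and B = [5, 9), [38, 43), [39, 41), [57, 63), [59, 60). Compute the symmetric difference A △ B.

[5, 9) ∪ [21, 35) ∪ [38, 43) ∪ [57, 58) ∪ [63, 76)

First set merges to [21, 35), [58, 76).
Second set merges to [5, 9), [38, 43), [57, 63).
Only in the first: [21, 35), [63, 76).
Only in the second: [5, 9), [38, 43), [57, 58).
Together these are the periods covered by exactly one.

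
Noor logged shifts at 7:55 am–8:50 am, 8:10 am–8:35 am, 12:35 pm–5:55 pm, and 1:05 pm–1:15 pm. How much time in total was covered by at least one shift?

6 h 15 min

Merged: 7:55 am–8:50 am, 12:35 pm–5:55 pm.
Lengths: 55 min + 5 h 20 min = 6 h 15 min.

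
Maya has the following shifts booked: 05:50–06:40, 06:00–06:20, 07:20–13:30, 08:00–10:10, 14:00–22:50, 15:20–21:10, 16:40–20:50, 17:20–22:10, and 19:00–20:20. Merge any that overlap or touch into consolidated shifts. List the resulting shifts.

06:00-06:20 overlaps/touches 05:50-06:40 → extend to 05:50-06:40.
07:20-13:30 is disjoint → start new block.
08:00-10:10 overlaps/touches 07:20-13:30 → extend to 07:20-13:30.
14:00-22:50 is disjoint → start new block.
15:20-21:10 overlaps/touches 14:00-22:50 → extend to 14:00-22:50.
16:40-20:50 overlaps/touches 14:00-22:50 → extend to 14:00-22:50.
17:20-22:10 overlaps/touches 14:00-22:50 → extend to 14:00-22:50.
19:00-20:20 overlaps/touches 14:00-22:50 → extend to 14:00-22:50.

05:50-06:40, 07:20-13:30, 14:00-22:50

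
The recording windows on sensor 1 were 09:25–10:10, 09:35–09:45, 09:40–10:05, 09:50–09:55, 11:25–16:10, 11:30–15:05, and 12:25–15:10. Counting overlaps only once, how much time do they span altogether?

5 h 30 min

Merged: 09:25-10:10, 11:25-16:10.
Lengths: 45 min + 4 h 45 min = 5 h 30 min.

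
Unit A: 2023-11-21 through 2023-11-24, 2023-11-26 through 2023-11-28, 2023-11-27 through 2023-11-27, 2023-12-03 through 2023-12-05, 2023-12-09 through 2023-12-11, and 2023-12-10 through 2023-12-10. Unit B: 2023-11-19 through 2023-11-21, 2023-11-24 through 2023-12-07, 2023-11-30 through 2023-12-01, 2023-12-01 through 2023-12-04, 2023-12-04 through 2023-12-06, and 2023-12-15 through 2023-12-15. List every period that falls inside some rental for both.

2023-11-21 through 2023-11-21, 2023-11-24 through 2023-11-24, 2023-11-26 through 2023-11-28, 2023-12-03 through 2023-12-05

A, merged: 2023-11-21 through 2023-11-24, 2023-11-26 through 2023-11-28, 2023-12-03 through 2023-12-05, 2023-12-09 through 2023-12-11.
B, merged: 2023-11-19 through 2023-11-21, 2023-11-24 through 2023-12-07, 2023-12-15 through 2023-12-15.
2023-11-21 through 2023-11-24 overlaps B on 2023-11-21 through 2023-11-21, 2023-11-24 through 2023-11-24.
2023-11-26 through 2023-11-28 overlaps B on 2023-11-26 through 2023-11-28.
2023-12-03 through 2023-12-05 overlaps B on 2023-12-03 through 2023-12-05.
2023-12-09 through 2023-12-11 falls entirely outside B.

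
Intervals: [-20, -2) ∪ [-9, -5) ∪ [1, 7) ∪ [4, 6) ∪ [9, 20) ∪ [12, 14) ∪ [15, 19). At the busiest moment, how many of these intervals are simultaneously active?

2

Walk the sorted start/end points keeping a running depth.
The depth first hits 2 at -9.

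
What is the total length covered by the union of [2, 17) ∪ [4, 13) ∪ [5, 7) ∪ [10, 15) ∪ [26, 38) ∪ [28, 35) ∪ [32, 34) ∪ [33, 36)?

Merged: [2, 17), [26, 38).
Lengths: 15 + 12 = 27.

27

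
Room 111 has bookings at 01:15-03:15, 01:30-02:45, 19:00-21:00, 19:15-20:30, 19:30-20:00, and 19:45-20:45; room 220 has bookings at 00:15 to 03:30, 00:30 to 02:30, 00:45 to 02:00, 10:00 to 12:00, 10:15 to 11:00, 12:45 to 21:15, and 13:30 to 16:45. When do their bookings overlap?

01:15–03:15, 19:00–21:00

Merge the first list: 01:15–03:15, 19:00–21:00.
Merge the second list: 00:15–03:30, 10:00–12:00, 12:45–21:15.
01:15–03:15 ∩ B → 01:15–03:15.
19:00–21:00 ∩ B → 19:00–21:00.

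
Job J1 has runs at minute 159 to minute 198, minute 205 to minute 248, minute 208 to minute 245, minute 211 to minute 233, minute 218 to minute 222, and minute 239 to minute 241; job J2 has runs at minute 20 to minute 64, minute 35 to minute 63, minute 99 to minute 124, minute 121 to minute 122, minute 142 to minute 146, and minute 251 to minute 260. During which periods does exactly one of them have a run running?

First set merges to minute 159 to minute 198, minute 205 to minute 248.
Second set merges to minute 20 to minute 64, minute 99 to minute 124, minute 142 to minute 146, minute 251 to minute 260.
A \ B = minute 159 to minute 198, minute 205 to minute 248.
B \ A = minute 20 to minute 64, minute 99 to minute 124, minute 142 to minute 146, minute 251 to minute 260.
Union of the two gives the symmetric difference.

minute 20 to minute 64, minute 99 to minute 124, minute 142 to minute 146, minute 159 to minute 198, minute 205 to minute 248, minute 251 to minute 260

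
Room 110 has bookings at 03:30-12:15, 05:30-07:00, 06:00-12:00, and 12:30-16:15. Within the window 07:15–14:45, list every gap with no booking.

The merged coverage is 03:30–12:15, 12:30–16:15.
Uncovered inside 07:15–14:45: 12:15–12:30.

12:15–12:30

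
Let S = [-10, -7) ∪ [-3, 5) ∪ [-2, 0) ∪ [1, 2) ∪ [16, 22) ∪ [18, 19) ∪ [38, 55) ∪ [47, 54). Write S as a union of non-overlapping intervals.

[-3, 5) is disjoint → start new block.
[-2, 0) overlaps/touches [-3, 5) → extend to [-3, 5).
[1, 2) overlaps/touches [-3, 5) → extend to [-3, 5).
[16, 22) is disjoint → start new block.
[18, 19) overlaps/touches [16, 22) → extend to [16, 22).
[38, 55) is disjoint → start new block.
[47, 54) overlaps/touches [38, 55) → extend to [38, 55).

[-10, -7) ∪ [-3, 5) ∪ [16, 22) ∪ [38, 55)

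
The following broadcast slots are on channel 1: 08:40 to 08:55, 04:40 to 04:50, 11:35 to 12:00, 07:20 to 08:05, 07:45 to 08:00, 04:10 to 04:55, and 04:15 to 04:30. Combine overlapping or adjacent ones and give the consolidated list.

Sort by start: 04:10-04:55, 04:15-04:30, 04:40-04:50, 07:20-08:05, 07:45-08:00, 08:40-08:55, 11:35-12:00.
04:15-04:30 overlaps/touches 04:10-04:55 → extend to 04:10-04:55.
04:40-04:50 overlaps/touches 04:10-04:55 → extend to 04:10-04:55.
07:20-08:05 is disjoint → start new block.
07:45-08:00 overlaps/touches 07:20-08:05 → extend to 07:20-08:05.
08:40-08:55 is disjoint → start new block.
11:35-12:00 is disjoint → start new block.

04:10-04:55, 07:20-08:05, 08:40-08:55, 11:35-12:00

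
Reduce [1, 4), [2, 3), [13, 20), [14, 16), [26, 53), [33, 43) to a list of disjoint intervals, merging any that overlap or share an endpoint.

[2, 3) overlaps/touches [1, 4) → extend to [1, 4).
[13, 20) is disjoint → start new block.
[14, 16) overlaps/touches [13, 20) → extend to [13, 20).
[26, 53) is disjoint → start new block.
[33, 43) overlaps/touches [26, 53) → extend to [26, 53).

[1, 4) ∪ [13, 20) ∪ [26, 53)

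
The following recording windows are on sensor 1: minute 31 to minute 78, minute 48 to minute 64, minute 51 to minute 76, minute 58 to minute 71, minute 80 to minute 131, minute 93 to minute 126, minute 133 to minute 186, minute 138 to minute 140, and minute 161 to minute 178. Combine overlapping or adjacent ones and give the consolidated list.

minute 31 to minute 78, minute 80 to minute 131, minute 133 to minute 186

minute 48 to minute 64 overlaps/touches minute 31 to minute 78 → extend to minute 31 to minute 78.
minute 51 to minute 76 overlaps/touches minute 31 to minute 78 → extend to minute 31 to minute 78.
minute 58 to minute 71 overlaps/touches minute 31 to minute 78 → extend to minute 31 to minute 78.
minute 80 to minute 131 is disjoint → start new block.
minute 93 to minute 126 overlaps/touches minute 80 to minute 131 → extend to minute 80 to minute 131.
minute 133 to minute 186 is disjoint → start new block.
minute 138 to minute 140 overlaps/touches minute 133 to minute 186 → extend to minute 133 to minute 186.
minute 161 to minute 178 overlaps/touches minute 133 to minute 186 → extend to minute 133 to minute 186.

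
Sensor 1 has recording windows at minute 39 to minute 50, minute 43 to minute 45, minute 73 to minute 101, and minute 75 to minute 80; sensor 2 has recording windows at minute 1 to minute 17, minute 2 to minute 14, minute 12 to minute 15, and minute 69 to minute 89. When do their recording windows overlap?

Merge the first list: minute 39 to minute 50, minute 73 to minute 101.
Merge the second list: minute 1 to minute 17, minute 69 to minute 89.
minute 39 to minute 50: no overlap with the second set.
minute 73 to minute 101 meets the second set on minute 73 to minute 89.

minute 73 to minute 89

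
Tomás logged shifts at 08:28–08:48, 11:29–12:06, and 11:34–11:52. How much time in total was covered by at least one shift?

Merged: 08:28–08:48, 11:29–12:06.
Lengths: 20 min + 37 min = 57 min.

57 min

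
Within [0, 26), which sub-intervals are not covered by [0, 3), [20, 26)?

The merged coverage is [0, 3), [20, 26).
Complement within [0, 26): [3, 20).

[3, 20)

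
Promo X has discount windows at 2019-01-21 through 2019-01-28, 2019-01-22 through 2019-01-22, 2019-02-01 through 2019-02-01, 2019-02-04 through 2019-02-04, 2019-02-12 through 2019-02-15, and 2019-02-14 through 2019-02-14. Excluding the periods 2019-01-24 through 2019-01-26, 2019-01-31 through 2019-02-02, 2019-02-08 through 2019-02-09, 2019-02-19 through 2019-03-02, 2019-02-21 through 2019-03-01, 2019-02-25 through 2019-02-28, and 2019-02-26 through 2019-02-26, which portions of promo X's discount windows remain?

2019-01-21 through 2019-01-23, 2019-01-27 through 2019-01-28, 2019-02-04 through 2019-02-04, 2019-02-12 through 2019-02-15

Merge the first list: 2019-01-21 through 2019-01-28, 2019-02-01 through 2019-02-01, 2019-02-04 through 2019-02-04, 2019-02-12 through 2019-02-15.
Merge the second list: 2019-01-24 through 2019-01-26, 2019-01-31 through 2019-02-02, 2019-02-08 through 2019-02-09, 2019-02-19 through 2019-03-02.
2019-01-21 through 2019-01-28 with B removed leaves 2019-01-21 through 2019-01-23, 2019-01-27 through 2019-01-28.
2019-02-01 through 2019-02-01 lies entirely inside B → drops out.
2019-02-04 through 2019-02-04 is untouched.
2019-02-12 through 2019-02-15 is untouched.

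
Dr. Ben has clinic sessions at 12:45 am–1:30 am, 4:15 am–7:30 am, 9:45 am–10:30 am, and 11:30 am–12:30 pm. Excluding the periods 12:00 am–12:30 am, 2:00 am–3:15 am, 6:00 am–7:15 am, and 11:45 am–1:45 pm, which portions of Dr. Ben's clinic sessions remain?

12:45 am-1:30 am is untouched.
4:15 am-7:30 am with B removed leaves 4:15 am-6:00 am, 7:15 am-7:30 am.
9:45 am-10:30 am is untouched.
11:30 am-12:30 pm with B removed leaves 11:30 am-11:45 am.

12:45 am-1:30 am, 4:15 am-6:00 am, 7:15 am-7:30 am, 9:45 am-10:30 am, 11:30 am-11:45 am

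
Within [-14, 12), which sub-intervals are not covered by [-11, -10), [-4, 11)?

[-14, -11) ∪ [-10, -4) ∪ [11, 12)

The merged coverage is [-11, -10), [-4, 11).
Uncovered inside [-14, 12): [-14, -11), [-10, -4), [11, 12).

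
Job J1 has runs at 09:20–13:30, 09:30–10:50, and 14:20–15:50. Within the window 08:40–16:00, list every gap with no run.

Covered (merged): 09:20–13:30, 14:20–15:50.
Uncovered inside 08:40–16:00: 08:40–09:20, 13:30–14:20, 15:50–16:00.

08:40–09:20, 13:30–14:20, 15:50–16:00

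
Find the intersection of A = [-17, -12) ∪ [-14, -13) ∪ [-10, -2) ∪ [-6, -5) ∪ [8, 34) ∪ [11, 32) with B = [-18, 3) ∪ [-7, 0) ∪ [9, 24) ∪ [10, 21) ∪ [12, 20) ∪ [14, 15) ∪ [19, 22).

[-17, -12) ∪ [-10, -2) ∪ [9, 24)

First set merges to [-17, -12), [-10, -2), [8, 34).
Second set merges to [-18, 3), [9, 24).
[-17, -12) overlaps B on [-17, -12).
[-10, -2) overlaps B on [-10, -2).
[8, 34) overlaps B on [9, 24).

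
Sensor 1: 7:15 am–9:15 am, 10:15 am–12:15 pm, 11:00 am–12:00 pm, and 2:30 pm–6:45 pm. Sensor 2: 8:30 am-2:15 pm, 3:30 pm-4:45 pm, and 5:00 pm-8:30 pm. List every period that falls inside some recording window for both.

Merge the first list: 7:15 am–9:15 am, 10:15 am–12:15 pm, 2:30 pm–6:45 pm.
7:15 am–9:15 am ∩ B → 8:30 am–9:15 am.
10:15 am–12:15 pm ∩ B → 10:15 am–12:15 pm.
2:30 pm–6:45 pm ∩ B → 3:30 pm–4:45 pm, 5:00 pm–6:45 pm.

8:30 am–9:15 am, 10:15 am–12:15 pm, 3:30 pm–4:45 pm, 5:00 pm–6:45 pm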